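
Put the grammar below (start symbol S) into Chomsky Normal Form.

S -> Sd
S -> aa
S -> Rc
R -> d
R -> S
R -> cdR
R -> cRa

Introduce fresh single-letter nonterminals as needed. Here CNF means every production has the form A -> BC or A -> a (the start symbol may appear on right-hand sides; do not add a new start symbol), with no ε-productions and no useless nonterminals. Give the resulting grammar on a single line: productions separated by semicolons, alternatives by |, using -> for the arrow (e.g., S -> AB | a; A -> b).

No ε-productions.
After unit-elimination: S -> Rc | Sd | aa; R -> d | Rc | Sd | aa | cRa | cdR.
TERM: introduce C -> a, A -> c, B -> d and substitute in every rule of length ≥2.
BIN: R -> ABR becomes R -> AD, D -> BR; R -> ARC becomes R -> AE, E -> RC.

S -> CC | RA | SB; A -> c; B -> d; C -> a; D -> BR; E -> RC; R -> d | AD | AE | CC | RA | SB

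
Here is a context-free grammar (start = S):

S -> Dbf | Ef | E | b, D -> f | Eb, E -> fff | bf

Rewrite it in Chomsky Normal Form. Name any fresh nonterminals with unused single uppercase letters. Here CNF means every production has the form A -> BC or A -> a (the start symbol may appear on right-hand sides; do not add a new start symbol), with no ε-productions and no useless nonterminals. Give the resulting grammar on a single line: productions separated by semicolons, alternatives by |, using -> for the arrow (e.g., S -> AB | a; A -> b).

S -> b | AB | BF | DG | EB; A -> b; B -> f; C -> BB; D -> f | EA; E -> AB | BC; F -> BB; G -> AB

No ε-productions.
After unit-elimination: S -> b | Ef | bf | Dbf | fff; D -> f | Eb; E -> bf | fff.
TERM: introduce A -> b, B -> f and substitute in every rule of length ≥2.
BIN: E -> BBB becomes E -> BC, C -> BB; S -> BBB becomes S -> BF, F -> BB; S -> DAB becomes S -> DG, G -> AB.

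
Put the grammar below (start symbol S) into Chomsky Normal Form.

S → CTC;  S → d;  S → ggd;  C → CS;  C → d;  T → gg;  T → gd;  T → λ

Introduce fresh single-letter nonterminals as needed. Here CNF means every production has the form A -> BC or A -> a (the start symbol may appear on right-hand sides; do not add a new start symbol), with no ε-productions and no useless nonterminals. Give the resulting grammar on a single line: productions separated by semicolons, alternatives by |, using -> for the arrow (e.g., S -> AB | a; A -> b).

S -> d | AD | CC | CE; A -> g; B -> d; C -> d | CS; D -> AB; E -> TC; T -> AA | AB

Nullable: {T}; after ε-elimination: S -> d | CC | CTC | ggd; C -> d | CS; T -> gd | gg.
No unit productions to eliminate.
TERM: introduce B -> d, A -> g and substitute in every rule of length ≥2.
BIN: S -> AAB becomes S -> AD, D -> AB; S -> CTC becomes S -> CE, E -> TC.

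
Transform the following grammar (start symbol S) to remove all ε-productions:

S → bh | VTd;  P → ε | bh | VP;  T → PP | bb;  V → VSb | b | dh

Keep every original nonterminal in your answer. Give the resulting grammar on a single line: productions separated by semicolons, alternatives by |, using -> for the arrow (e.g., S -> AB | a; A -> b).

S -> Vd | bh | VTd; P -> V | VP | bh; T -> P | PP | bb; V -> b | dh | VSb

Nullable set: {P, T}.
S -> VTd: T nullable, giving VTd | Vd.
Drop P -> ε.
P -> VP: P nullable, giving V | VP.
T -> PP: P, P nullable, giving P | PP.
Unchanged (no nullable symbols): S -> bh; P -> bh; T -> bb; V -> VSb; V -> b; V -> dh.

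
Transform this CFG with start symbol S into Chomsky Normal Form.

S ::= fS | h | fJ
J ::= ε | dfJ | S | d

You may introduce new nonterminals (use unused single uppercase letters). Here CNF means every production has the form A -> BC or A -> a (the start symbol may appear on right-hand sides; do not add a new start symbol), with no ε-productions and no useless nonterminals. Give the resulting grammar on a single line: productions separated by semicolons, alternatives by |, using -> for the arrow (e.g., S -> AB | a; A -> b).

S -> f | h | BJ | BS; A -> d; B -> f; C -> BJ; J -> d | f | h | AB | AC | BJ | BS

Nullable: {J}; after ε-elimination: S -> f | h | fJ | fS; J -> S | d | df | dfJ.
After unit-elimination: S -> f | h | fJ | fS; J -> d | f | h | df | fJ | fS | dfJ.
TERM: introduce A -> d, B -> f and substitute in every rule of length ≥2.
BIN: J -> ABJ becomes J -> AC, C -> BJ.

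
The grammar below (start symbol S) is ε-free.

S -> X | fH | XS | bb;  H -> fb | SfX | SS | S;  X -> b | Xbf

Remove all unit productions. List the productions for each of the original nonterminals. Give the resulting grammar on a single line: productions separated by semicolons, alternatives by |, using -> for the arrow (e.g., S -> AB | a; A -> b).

Unit productions: H->S, S->X.
Unit pairs (A ⇒* B via units): (H,S), (H,X), (S,X).
S: inherits non-unit rules of {S, X} → XS | Xbf | b | bb | fH.
H: inherits non-unit rules of {H, S, X} → SS | SfX | XS | Xbf | b | bb | fH | fb.
X: inherits non-unit rules of {X} → Xbf | b.

S -> b | XS | bb | fH | Xbf; H -> b | SS | XS | bb | fH | fb | SfX | Xbf; X -> b | Xbf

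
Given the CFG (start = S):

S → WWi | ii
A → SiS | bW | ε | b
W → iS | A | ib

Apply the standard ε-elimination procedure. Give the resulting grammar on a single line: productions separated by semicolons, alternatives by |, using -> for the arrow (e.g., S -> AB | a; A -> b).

Nullable set: {A, W}.
S -> WWi: W, W nullable, giving WWi | Wi | i.
Drop A -> ε.
A -> bW: W nullable, giving b | bW.
W -> A: A nullable, giving A.
Unchanged (no nullable symbols): S -> ii; A -> SiS; A -> b; W -> iS; W -> ib.

S -> i | Wi | ii | WWi; A -> b | bW | SiS; W -> A | iS | ib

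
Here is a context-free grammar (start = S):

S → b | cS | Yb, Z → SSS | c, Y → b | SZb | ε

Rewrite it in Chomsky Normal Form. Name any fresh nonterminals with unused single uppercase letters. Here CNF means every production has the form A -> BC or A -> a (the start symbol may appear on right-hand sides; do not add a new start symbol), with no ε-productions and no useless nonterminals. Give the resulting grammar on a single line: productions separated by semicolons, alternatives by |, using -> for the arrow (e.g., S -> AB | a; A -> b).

Nullable: {Y}; after ε-elimination: S -> b | Yb | cS; Y -> b | SZb; Z -> c | SSS.
No unit productions to eliminate.
TERM: introduce A -> b, B -> c and substitute in every rule of length ≥2.
BIN: Y -> SZA becomes Y -> SC, C -> ZA; Z -> SSS becomes Z -> SD, D -> SS.

S -> b | BS | YA; A -> b; B -> c; C -> ZA; D -> SS; Y -> b | SC; Z -> c | SD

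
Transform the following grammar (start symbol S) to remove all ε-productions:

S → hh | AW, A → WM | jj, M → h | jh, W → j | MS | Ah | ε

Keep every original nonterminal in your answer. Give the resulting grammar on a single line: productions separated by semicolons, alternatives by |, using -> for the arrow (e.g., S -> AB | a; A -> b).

Nullable set: {W}.
S -> AW: W nullable, giving A | AW.
A -> WM: W nullable, giving M | WM.
Drop W -> ε.
Unchanged (no nullable symbols): S -> hh; A -> jj; M -> h; M -> jh; W -> Ah; W -> MS; W -> j.

S -> A | AW | hh; A -> M | WM | jj; M -> h | jh; W -> j | Ah | MS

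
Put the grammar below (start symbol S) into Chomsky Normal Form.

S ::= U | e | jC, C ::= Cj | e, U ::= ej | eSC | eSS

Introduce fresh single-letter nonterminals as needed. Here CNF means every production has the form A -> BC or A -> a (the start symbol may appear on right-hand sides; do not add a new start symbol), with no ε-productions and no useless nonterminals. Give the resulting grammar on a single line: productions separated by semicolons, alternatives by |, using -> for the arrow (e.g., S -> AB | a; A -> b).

S -> e | AC | BA | BD | BE; A -> j; B -> e; C -> e | CA; D -> SC; E -> SS

No ε-productions.
After unit-elimination: S -> e | ej | jC | eSC | eSS; C -> e | Cj; U -> ej | eSC | eSS.
TERM: introduce B -> e, A -> j and substitute in every rule of length ≥2.
BIN: S -> BSC becomes S -> BD, D -> SC; S -> BSS becomes S -> BE, E -> SS; U -> BSC becomes U -> BF, F -> SC; U -> BSS becomes U -> BG, G -> SS.
Drop unreachable/unproductive: U.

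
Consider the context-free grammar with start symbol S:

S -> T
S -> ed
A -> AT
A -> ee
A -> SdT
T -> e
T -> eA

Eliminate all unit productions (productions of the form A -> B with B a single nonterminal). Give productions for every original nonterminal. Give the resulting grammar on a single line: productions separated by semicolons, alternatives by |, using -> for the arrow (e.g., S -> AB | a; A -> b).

Unit productions: S->T.
Unit pairs (A ⇒* B via units): (S,T).
S: inherits non-unit rules of {S, T} → e | eA | ed.
A: inherits non-unit rules of {A} → AT | SdT | ee.
T: inherits non-unit rules of {T} → e | eA.

S -> e | eA | ed; A -> AT | ee | SdT; T -> e | eA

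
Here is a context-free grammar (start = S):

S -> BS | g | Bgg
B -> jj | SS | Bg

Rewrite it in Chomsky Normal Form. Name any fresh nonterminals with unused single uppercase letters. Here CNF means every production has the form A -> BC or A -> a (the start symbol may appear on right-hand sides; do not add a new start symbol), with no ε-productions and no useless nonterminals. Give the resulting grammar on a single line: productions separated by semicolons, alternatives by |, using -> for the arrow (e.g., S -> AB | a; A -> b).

S -> g | BD | BS; A -> g; B -> BA | CC | SS; C -> j; D -> AA

No ε-productions.
No unit productions to eliminate.
TERM: introduce A -> g, C -> j and substitute in every rule of length ≥2.
BIN: S -> BAA becomes S -> BD, D -> AA.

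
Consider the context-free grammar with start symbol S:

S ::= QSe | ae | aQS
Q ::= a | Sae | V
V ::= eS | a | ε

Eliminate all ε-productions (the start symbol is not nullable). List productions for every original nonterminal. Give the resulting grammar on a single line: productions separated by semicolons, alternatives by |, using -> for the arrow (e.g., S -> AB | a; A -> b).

S -> Se | aS | ae | QSe | aQS; Q -> V | a | Sae; V -> a | eS

Nullable set: {Q, V}.
S -> QSe: Q nullable, giving QSe | Se.
S -> aQS: Q nullable, giving aQS | aS.
Q -> V: V nullable, giving V.
Drop V -> ε.
Unchanged (no nullable symbols): S -> ae; Q -> Sae; Q -> a; V -> a; V -> eS.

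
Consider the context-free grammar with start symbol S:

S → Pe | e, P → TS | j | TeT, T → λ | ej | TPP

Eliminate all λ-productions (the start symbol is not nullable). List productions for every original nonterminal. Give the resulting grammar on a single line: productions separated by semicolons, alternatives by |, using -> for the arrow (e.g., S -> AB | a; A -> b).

Nullable set: {T}.
P -> TS: T nullable, giving S | TS.
P -> TeT: T, T nullable, giving Te | TeT | e | eT.
Drop T -> λ.
T -> TPP: T nullable, giving PP | TPP.
Unchanged (no nullable symbols): S -> Pe; S -> e; P -> j; T -> ej.

S -> e | Pe; P -> S | e | j | TS | Te | eT | TeT; T -> PP | ej | TPP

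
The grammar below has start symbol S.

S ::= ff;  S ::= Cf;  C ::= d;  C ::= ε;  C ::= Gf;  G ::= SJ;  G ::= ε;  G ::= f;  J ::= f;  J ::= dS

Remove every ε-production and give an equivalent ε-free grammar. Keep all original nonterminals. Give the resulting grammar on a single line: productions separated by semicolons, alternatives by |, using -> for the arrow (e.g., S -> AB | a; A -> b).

Nullable set: {C, G}.
S -> Cf: C nullable, giving Cf | f.
Drop C -> ε.
C -> Gf: G nullable, giving Gf | f.
Drop G -> ε.
Unchanged (no nullable symbols): S -> ff; C -> d; G -> SJ; G -> f; J -> dS; J -> f.

S -> f | Cf | ff; C -> d | f | Gf; G -> f | SJ; J -> f | dS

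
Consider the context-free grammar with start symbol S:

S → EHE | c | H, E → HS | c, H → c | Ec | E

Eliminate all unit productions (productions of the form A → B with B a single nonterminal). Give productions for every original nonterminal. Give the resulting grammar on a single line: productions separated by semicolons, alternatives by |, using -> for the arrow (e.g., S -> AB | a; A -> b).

Unit productions: H->E, S->H.
Unit pairs (A ⇒* B via units): (H,E), (S,E), (S,H).
S: inherits non-unit rules of {E, H, S} → EHE | Ec | HS | c.
E: inherits non-unit rules of {E} → HS | c.
H: inherits non-unit rules of {E, H} → Ec | HS | c.

S -> c | Ec | HS | EHE; E -> c | HS; H -> c | Ec | HS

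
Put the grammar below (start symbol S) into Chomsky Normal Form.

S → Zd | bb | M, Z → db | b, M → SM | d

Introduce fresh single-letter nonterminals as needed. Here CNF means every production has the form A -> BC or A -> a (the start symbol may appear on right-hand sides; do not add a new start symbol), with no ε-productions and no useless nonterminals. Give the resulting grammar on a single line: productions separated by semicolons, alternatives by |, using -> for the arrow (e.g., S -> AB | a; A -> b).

No ε-productions.
After unit-elimination: S -> d | SM | Zd | bb; M -> d | SM; Z -> b | db.
TERM: introduce B -> b, A -> d and substitute in every rule of length ≥2.

S -> d | BB | SM | ZA; A -> d; B -> b; M -> d | SM; Z -> b | AB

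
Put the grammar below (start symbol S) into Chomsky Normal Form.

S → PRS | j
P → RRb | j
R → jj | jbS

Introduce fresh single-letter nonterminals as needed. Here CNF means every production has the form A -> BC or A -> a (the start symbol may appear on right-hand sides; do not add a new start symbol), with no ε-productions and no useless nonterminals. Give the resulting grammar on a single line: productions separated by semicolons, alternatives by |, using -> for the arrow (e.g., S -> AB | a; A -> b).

S -> j | PE; A -> b; B -> j; C -> RA; D -> AS; E -> RS; P -> j | RC; R -> BB | BD

No ε-productions.
No unit productions to eliminate.
TERM: introduce A -> b, B -> j and substitute in every rule of length ≥2.
BIN: P -> RRA becomes P -> RC, C -> RA; R -> BAS becomes R -> BD, D -> AS; S -> PRS becomes S -> PE, E -> RS.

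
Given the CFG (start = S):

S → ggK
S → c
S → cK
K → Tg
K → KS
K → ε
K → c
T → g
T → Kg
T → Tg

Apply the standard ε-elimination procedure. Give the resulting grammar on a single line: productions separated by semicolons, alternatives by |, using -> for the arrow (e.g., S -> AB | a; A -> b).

S -> c | cK | gg | ggK; K -> S | c | KS | Tg; T -> g | Kg | Tg

Nullable set: {K}.
S -> cK: K nullable, giving c | cK.
S -> ggK: K nullable, giving gg | ggK.
Drop K -> ε.
K -> KS: K nullable, giving KS | S.
T -> Kg: K nullable, giving Kg | g.
Unchanged (no nullable symbols): S -> c; K -> Tg; K -> c; T -> Tg; T -> g.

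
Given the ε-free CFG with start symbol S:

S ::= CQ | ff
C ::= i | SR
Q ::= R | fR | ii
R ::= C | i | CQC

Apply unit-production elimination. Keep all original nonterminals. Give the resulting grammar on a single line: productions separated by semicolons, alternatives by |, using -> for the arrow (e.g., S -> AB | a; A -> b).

S -> CQ | ff; C -> i | SR; Q -> i | SR | fR | ii | CQC; R -> i | SR | CQC

Unit productions: Q->R, R->C.
Unit pairs (A ⇒* B via units): (Q,C), (Q,R), (R,C).
S: inherits non-unit rules of {S} → CQ | ff.
C: inherits non-unit rules of {C} → SR | i.
Q: inherits non-unit rules of {C, Q, R} → CQC | SR | fR | i | ii.
R: inherits non-unit rules of {C, R} → CQC | SR | i.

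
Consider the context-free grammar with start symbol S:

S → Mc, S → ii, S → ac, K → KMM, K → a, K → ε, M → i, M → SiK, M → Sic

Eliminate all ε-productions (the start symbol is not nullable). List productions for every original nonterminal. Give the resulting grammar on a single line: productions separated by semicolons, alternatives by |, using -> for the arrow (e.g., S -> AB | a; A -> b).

S -> Mc | ac | ii; K -> a | MM | KMM; M -> i | Si | SiK | Sic

Nullable set: {K}.
Drop K -> ε.
K -> KMM: K nullable, giving KMM | MM.
M -> SiK: K nullable, giving Si | SiK.
Unchanged (no nullable symbols): S -> Mc; S -> ac; S -> ii; K -> a; M -> Sic; M -> i.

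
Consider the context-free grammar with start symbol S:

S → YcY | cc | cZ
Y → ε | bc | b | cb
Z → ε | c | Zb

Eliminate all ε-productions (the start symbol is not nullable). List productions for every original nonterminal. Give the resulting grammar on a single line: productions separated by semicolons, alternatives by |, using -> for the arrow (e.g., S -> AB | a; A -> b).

S -> c | Yc | cY | cZ | cc | YcY; Y -> b | bc | cb; Z -> b | c | Zb

Nullable set: {Y, Z}.
S -> YcY: Y, Y nullable, giving Yc | YcY | c | cY.
S -> cZ: Z nullable, giving c | cZ.
Drop Y -> ε.
Drop Z -> ε.
Z -> Zb: Z nullable, giving Zb | b.
Unchanged (no nullable symbols): S -> cc; Y -> b; Y -> bc; Y -> cb; Z -> c.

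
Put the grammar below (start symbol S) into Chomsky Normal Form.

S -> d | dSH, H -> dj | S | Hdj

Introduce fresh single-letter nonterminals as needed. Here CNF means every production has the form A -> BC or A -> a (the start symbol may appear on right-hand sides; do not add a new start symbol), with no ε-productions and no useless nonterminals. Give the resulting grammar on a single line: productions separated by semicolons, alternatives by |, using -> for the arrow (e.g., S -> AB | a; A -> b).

S -> d | AE; A -> d; B -> j; C -> SH; D -> AB; E -> SH; H -> d | AB | AC | HD

No ε-productions.
After unit-elimination: S -> d | dSH; H -> d | dj | Hdj | dSH.
TERM: introduce A -> d, B -> j and substitute in every rule of length ≥2.
BIN: H -> ASH becomes H -> AC, C -> SH; H -> HAB becomes H -> HD, D -> AB; S -> ASH becomes S -> AE, E -> SH.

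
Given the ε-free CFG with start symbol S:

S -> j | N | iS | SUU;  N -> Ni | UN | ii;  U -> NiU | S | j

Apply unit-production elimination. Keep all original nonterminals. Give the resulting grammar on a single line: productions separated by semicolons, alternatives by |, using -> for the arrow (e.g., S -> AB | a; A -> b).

S -> j | Ni | UN | iS | ii | SUU; N -> Ni | UN | ii; U -> j | Ni | UN | iS | ii | NiU | SUU

Unit productions: S->N, U->S.
Unit pairs (A ⇒* B via units): (S,N), (U,N), (U,S).
S: inherits non-unit rules of {N, S} → Ni | SUU | UN | iS | ii | j.
N: inherits non-unit rules of {N} → Ni | UN | ii.
U: inherits non-unit rules of {N, S, U} → Ni | NiU | SUU | UN | iS | ii | j.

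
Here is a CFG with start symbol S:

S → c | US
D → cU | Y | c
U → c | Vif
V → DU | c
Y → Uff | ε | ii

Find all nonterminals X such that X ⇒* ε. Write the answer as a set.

Directly nullable (have an ε-rule): {Y}.
D is nullable via D -> Y (every symbol on the right is already known nullable).
Not nullable: S, U, V — each has a terminal in every rule's right-hand side or depends on a non-nullable symbol.

{D, Y}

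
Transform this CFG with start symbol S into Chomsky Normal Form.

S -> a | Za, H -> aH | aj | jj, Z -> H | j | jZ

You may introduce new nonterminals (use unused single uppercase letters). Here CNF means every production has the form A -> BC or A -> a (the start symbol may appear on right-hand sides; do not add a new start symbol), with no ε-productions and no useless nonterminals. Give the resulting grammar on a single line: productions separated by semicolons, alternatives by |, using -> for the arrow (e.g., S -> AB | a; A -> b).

No ε-productions.
After unit-elimination: S -> a | Za; H -> aH | aj | jj; Z -> j | aH | aj | jZ | jj.
TERM: introduce A -> a, B -> j and substitute in every rule of length ≥2.

S -> a | ZA; A -> a; B -> j; H -> AB | AH | BB; Z -> j | AB | AH | BB | BZ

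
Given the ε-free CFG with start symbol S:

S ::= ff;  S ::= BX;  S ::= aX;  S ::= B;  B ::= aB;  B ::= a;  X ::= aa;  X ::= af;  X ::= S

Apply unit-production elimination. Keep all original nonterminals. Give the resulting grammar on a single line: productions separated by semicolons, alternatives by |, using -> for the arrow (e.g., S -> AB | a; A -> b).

Unit productions: S->B, X->S.
Unit pairs (A ⇒* B via units): (S,B), (X,B), (X,S).
S: inherits non-unit rules of {B, S} → BX | a | aB | aX | ff.
B: inherits non-unit rules of {B} → a | aB.
X: inherits non-unit rules of {B, S, X} → BX | a | aB | aX | aa | af | ff.

S -> a | BX | aB | aX | ff; B -> a | aB; X -> a | BX | aB | aX | aa | af | ff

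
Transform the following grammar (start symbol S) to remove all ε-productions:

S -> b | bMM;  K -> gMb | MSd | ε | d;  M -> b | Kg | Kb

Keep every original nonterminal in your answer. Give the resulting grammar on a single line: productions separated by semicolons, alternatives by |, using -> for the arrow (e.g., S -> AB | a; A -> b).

Nullable set: {K}.
Drop K -> ε.
M -> Kb: K nullable, giving Kb | b.
M -> Kg: K nullable, giving Kg | g.
Unchanged (no nullable symbols): S -> b; S -> bMM; K -> MSd; K -> d; K -> gMb; M -> b.

S -> b | bMM; K -> d | MSd | gMb; M -> b | g | Kb | Kg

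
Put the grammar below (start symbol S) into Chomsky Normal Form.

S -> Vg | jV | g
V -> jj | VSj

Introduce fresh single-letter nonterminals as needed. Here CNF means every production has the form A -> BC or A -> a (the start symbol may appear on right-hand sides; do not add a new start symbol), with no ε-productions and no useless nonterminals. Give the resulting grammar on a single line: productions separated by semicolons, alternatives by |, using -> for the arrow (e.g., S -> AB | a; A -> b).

S -> g | BV | VA; A -> g; B -> j; C -> SB; V -> BB | VC

No ε-productions.
No unit productions to eliminate.
TERM: introduce A -> g, B -> j and substitute in every rule of length ≥2.
BIN: V -> VSB becomes V -> VC, C -> SB.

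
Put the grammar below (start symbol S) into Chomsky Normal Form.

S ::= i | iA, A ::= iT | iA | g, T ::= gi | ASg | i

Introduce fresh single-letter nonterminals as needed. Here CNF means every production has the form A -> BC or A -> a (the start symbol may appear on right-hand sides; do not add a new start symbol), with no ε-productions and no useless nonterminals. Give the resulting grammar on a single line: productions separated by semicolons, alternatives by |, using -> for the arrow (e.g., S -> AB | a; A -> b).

S -> i | BA; A -> g | BA | BT; B -> i; C -> g; D -> SC; T -> i | AD | CB

No ε-productions.
No unit productions to eliminate.
TERM: introduce C -> g, B -> i and substitute in every rule of length ≥2.
BIN: T -> ASC becomes T -> AD, D -> SC.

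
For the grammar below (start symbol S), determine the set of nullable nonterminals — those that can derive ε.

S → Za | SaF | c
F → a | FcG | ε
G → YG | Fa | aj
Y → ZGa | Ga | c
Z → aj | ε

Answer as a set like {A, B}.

{F, Z}

Directly nullable (have an ε-rule): {F, Z}.
Not nullable: G, S, Y — each has a terminal in every rule's right-hand side or depends on a non-nullable symbol.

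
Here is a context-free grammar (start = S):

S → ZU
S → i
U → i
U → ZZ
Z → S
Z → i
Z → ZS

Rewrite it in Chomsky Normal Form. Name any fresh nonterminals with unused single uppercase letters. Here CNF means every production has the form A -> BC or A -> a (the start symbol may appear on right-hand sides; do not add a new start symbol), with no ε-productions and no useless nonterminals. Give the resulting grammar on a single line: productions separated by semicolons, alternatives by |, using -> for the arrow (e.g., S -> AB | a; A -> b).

No ε-productions.
After unit-elimination: S -> i | ZU; U -> i | ZZ; Z -> i | ZS | ZU.

S -> i | ZU; U -> i | ZZ; Z -> i | ZS | ZU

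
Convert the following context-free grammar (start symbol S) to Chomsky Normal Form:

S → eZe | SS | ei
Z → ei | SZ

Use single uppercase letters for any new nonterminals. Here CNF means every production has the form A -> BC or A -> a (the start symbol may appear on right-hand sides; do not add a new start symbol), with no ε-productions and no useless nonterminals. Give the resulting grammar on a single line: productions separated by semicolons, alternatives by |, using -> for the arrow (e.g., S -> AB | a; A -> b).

No ε-productions.
No unit productions to eliminate.
TERM: introduce A -> e, B -> i and substitute in every rule of length ≥2.
BIN: S -> AZA becomes S -> AC, C -> ZA.

S -> AB | AC | SS; A -> e; B -> i; C -> ZA; Z -> AB | SZ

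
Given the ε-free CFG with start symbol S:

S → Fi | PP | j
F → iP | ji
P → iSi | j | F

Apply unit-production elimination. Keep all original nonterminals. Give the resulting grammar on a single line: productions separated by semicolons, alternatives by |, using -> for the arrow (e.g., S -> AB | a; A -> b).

S -> j | Fi | PP; F -> iP | ji; P -> j | iP | ji | iSi

Unit productions: P->F.
Unit pairs (A ⇒* B via units): (P,F).
S: inherits non-unit rules of {S} → Fi | PP | j.
F: inherits non-unit rules of {F} → iP | ji.
P: inherits non-unit rules of {F, P} → iP | iSi | j | ji.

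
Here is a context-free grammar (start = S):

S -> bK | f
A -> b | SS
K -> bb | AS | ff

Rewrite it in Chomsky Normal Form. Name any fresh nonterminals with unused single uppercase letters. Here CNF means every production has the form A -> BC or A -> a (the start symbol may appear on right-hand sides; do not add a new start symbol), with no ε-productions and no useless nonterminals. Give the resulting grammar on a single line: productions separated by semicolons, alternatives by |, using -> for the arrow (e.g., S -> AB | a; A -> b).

No ε-productions.
No unit productions to eliminate.
TERM: introduce B -> b, C -> f and substitute in every rule of length ≥2.

S -> f | BK; A -> b | SS; B -> b; C -> f; K -> AS | BB | CC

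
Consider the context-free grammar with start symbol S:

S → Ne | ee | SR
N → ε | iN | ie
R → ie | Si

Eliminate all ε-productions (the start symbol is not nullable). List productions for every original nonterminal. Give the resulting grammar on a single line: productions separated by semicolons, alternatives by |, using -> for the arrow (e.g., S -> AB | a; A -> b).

Nullable set: {N}.
S -> Ne: N nullable, giving Ne | e.
Drop N -> ε.
N -> iN: N nullable, giving i | iN.
Unchanged (no nullable symbols): S -> SR; S -> ee; N -> ie; R -> Si; R -> ie.

S -> e | Ne | SR | ee; N -> i | iN | ie; R -> Si | ie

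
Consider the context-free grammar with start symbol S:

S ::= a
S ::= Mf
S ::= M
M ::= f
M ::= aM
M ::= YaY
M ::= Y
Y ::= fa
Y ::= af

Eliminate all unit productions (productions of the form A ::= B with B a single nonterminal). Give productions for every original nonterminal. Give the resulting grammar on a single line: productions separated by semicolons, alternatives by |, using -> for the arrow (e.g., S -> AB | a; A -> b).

S -> a | f | Mf | aM | af | fa | YaY; M -> f | aM | af | fa | YaY; Y -> af | fa

Unit productions: M->Y, S->M.
Unit pairs (A ⇒* B via units): (M,Y), (S,M), (S,Y).
S: inherits non-unit rules of {M, S, Y} → Mf | YaY | a | aM | af | f | fa.
M: inherits non-unit rules of {M, Y} → YaY | aM | af | f | fa.
Y: inherits non-unit rules of {Y} → af | fa.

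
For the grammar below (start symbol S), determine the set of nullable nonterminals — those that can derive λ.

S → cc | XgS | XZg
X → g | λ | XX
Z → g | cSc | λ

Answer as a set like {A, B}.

{X, Z}

Directly nullable (have an ε-rule): {X, Z}.
Not nullable: S — each has a terminal in every rule's right-hand side or depends on a non-nullable symbol.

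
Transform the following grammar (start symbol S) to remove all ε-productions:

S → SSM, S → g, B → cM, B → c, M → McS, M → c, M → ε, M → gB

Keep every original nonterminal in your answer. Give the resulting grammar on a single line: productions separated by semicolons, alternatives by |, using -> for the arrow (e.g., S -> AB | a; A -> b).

Nullable set: {M}.
S -> SSM: M nullable, giving SS | SSM.
B -> cM: M nullable, giving c | cM.
Drop M -> ε.
M -> McS: M nullable, giving McS | cS.
Unchanged (no nullable symbols): S -> g; B -> c; M -> c; M -> gB.

S -> g | SS | SSM; B -> c | cM; M -> c | cS | gB | McS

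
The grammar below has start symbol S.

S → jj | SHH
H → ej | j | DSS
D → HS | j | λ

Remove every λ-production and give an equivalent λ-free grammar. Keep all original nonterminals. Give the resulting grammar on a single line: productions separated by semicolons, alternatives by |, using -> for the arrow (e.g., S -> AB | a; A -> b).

S -> jj | SHH; D -> j | HS; H -> j | SS | ej | DSS

Nullable set: {D}.
Drop D -> λ.
H -> DSS: D nullable, giving DSS | SS.
Unchanged (no nullable symbols): S -> SHH; S -> jj; D -> HS; D -> j; H -> ej; H -> j.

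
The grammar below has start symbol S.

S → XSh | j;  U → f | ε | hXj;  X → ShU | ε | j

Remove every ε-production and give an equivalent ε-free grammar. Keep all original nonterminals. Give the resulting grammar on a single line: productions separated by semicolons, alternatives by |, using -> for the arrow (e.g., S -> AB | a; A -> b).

Nullable set: {U, X}.
S -> XSh: X nullable, giving Sh | XSh.
Drop U -> ε.
U -> hXj: X nullable, giving hXj | hj.
Drop X -> ε.
X -> ShU: U nullable, giving Sh | ShU.
Unchanged (no nullable symbols): S -> j; U -> f; X -> j.

S -> j | Sh | XSh; U -> f | hj | hXj; X -> j | Sh | ShU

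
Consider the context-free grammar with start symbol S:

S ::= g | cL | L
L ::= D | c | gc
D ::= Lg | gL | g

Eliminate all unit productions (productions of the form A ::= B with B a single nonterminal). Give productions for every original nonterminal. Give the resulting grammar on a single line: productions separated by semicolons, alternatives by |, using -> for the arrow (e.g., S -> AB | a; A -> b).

S -> c | g | Lg | cL | gL | gc; D -> g | Lg | gL; L -> c | g | Lg | gL | gc

Unit productions: L->D, S->L.
Unit pairs (A ⇒* B via units): (L,D), (S,D), (S,L).
S: inherits non-unit rules of {D, L, S} → Lg | c | cL | g | gL | gc.
D: inherits non-unit rules of {D} → Lg | g | gL.
L: inherits non-unit rules of {D, L} → Lg | c | g | gL | gc.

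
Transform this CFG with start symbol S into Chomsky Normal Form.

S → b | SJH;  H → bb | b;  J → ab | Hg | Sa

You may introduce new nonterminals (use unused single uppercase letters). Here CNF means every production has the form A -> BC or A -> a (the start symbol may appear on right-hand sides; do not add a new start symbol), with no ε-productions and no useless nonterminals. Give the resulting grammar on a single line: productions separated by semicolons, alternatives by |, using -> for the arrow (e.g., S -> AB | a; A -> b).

No ε-productions.
No unit productions to eliminate.
TERM: introduce C -> a, A -> b, B -> g and substitute in every rule of length ≥2.
BIN: S -> SJH becomes S -> SD, D -> JH.

S -> b | SD; A -> b; B -> g; C -> a; D -> JH; H -> b | AA; J -> CA | HB | SC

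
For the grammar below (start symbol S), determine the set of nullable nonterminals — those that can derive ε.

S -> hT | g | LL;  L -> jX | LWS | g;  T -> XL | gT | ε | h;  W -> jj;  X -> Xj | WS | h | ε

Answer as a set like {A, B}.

{T, X}

Directly nullable (have an ε-rule): {T, X}.
Not nullable: L, S, W — each has a terminal in every rule's right-hand side or depends on a non-nullable symbol.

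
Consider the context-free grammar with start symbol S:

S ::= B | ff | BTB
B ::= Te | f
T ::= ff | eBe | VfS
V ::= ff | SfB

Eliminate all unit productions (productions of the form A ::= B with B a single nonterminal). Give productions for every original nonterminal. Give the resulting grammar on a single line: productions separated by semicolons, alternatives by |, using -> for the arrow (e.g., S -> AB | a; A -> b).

Unit productions: S->B.
Unit pairs (A ⇒* B via units): (S,B).
S: inherits non-unit rules of {B, S} → BTB | Te | f | ff.
B: inherits non-unit rules of {B} → Te | f.
T: inherits non-unit rules of {T} → VfS | eBe | ff.
V: inherits non-unit rules of {V} → SfB | ff.

S -> f | Te | ff | BTB; B -> f | Te; T -> ff | VfS | eBe; V -> ff | SfB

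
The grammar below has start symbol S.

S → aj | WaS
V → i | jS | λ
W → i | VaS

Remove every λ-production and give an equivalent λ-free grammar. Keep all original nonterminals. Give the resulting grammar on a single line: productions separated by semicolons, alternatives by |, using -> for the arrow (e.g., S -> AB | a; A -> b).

Nullable set: {V}.
Drop V -> λ.
W -> VaS: V nullable, giving VaS | aS.
Unchanged (no nullable symbols): S -> WaS; S -> aj; V -> i; V -> jS; W -> i.

S -> aj | WaS; V -> i | jS; W -> i | aS | VaS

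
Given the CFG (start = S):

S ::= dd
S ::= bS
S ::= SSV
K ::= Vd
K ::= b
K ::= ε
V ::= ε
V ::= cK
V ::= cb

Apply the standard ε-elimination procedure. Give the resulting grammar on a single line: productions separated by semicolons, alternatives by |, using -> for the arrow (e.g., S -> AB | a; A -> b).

S -> SS | bS | dd | SSV; K -> b | d | Vd; V -> c | cK | cb

Nullable set: {K, V}.
S -> SSV: V nullable, giving SS | SSV.
Drop K -> ε.
K -> Vd: V nullable, giving Vd | d.
Drop V -> ε.
V -> cK: K nullable, giving c | cK.
Unchanged (no nullable symbols): S -> bS; S -> dd; K -> b; V -> cb.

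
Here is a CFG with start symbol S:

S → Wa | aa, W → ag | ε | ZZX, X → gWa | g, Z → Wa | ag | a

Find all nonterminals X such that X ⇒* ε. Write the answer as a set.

Directly nullable (have an ε-rule): {W}.
Not nullable: S, X, Z — each has a terminal in every rule's right-hand side or depends on a non-nullable symbol.

{W}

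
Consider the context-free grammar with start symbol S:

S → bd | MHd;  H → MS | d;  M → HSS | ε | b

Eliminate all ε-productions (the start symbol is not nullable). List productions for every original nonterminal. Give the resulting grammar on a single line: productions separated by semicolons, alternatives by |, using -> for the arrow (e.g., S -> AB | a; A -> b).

Nullable set: {M}.
S -> MHd: M nullable, giving Hd | MHd.
H -> MS: M nullable, giving MS | S.
Drop M -> ε.
Unchanged (no nullable symbols): S -> bd; H -> d; M -> HSS; M -> b.

S -> Hd | bd | MHd; H -> S | d | MS; M -> b | HSS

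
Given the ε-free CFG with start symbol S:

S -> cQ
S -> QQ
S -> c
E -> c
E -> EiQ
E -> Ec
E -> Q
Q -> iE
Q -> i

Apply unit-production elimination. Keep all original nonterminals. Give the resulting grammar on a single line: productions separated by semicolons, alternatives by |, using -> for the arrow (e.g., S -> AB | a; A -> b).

Unit productions: E->Q.
Unit pairs (A ⇒* B via units): (E,Q).
S: inherits non-unit rules of {S} → QQ | c | cQ.
E: inherits non-unit rules of {E, Q} → Ec | EiQ | c | i | iE.
Q: inherits non-unit rules of {Q} → i | iE.

S -> c | QQ | cQ; E -> c | i | Ec | iE | EiQ; Q -> i | iE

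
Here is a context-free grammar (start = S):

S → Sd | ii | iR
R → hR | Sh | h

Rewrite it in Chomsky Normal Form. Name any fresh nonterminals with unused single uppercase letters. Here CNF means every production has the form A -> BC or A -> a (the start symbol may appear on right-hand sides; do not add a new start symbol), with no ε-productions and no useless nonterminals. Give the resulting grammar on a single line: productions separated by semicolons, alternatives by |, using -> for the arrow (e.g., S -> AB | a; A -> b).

No ε-productions.
No unit productions to eliminate.
TERM: introduce B -> d, A -> h, C -> i and substitute in every rule of length ≥2.

S -> CC | CR | SB; A -> h; B -> d; C -> i; R -> h | AR | SA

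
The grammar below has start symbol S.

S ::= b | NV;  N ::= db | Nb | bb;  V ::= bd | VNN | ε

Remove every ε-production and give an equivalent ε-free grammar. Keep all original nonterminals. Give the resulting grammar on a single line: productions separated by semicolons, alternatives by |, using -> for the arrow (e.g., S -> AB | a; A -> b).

Nullable set: {V}.
S -> NV: V nullable, giving N | NV.
Drop V -> ε.
V -> VNN: V nullable, giving NN | VNN.
Unchanged (no nullable symbols): S -> b; N -> Nb; N -> bb; N -> db; V -> bd.

S -> N | b | NV; N -> Nb | bb | db; V -> NN | bd | VNN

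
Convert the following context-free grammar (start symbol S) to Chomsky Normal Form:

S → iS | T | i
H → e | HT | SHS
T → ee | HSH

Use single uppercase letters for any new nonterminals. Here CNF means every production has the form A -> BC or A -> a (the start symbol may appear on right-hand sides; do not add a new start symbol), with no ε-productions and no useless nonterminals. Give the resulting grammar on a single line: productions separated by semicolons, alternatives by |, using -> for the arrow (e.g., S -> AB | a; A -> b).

No ε-productions.
After unit-elimination: S -> i | ee | iS | HSH; H -> e | HT | SHS; T -> ee | HSH.
TERM: introduce A -> e, B -> i and substitute in every rule of length ≥2.
BIN: H -> SHS becomes H -> SC, C -> HS; S -> HSH becomes S -> HD, D -> SH; T -> HSH becomes T -> HE, E -> SH.

S -> i | AA | BS | HD; A -> e; B -> i; C -> HS; D -> SH; E -> SH; H -> e | HT | SC; T -> AA | HE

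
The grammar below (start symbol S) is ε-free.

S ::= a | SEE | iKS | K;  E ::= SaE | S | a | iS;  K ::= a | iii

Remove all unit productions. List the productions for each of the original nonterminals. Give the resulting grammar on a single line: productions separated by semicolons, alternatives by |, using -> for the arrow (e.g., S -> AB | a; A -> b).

Unit productions: E->S, S->K.
Unit pairs (A ⇒* B via units): (E,K), (E,S), (S,K).
S: inherits non-unit rules of {K, S} → SEE | a | iKS | iii.
E: inherits non-unit rules of {E, K, S} → SEE | SaE | a | iKS | iS | iii.
K: inherits non-unit rules of {K} → a | iii.

S -> a | SEE | iKS | iii; E -> a | iS | SEE | SaE | iKS | iii; K -> a | iii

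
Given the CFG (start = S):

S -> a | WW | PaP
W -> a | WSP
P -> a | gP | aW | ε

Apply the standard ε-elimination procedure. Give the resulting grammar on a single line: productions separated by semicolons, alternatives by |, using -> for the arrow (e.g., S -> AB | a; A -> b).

Nullable set: {P}.
S -> PaP: P, P nullable, giving Pa | PaP | a | aP.
Drop P -> ε.
P -> gP: P nullable, giving g | gP.
W -> WSP: P nullable, giving WS | WSP.
Unchanged (no nullable symbols): S -> WW; S -> a; P -> a; P -> aW; W -> a.

S -> a | Pa | WW | aP | PaP; P -> a | g | aW | gP; W -> a | WS | WSP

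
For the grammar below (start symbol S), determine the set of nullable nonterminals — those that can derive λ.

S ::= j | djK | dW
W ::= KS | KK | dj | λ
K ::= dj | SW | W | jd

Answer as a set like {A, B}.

Directly nullable (have an ε-rule): {W}.
K is nullable via K -> W (every symbol on the right is already known nullable).
Not nullable: S — each has a terminal in every rule's right-hand side or depends on a non-nullable symbol.

{K, W}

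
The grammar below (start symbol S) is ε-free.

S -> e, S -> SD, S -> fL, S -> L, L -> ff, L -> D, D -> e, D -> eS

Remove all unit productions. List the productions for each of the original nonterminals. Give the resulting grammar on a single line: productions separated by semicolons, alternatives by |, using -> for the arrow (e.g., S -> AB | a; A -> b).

Unit productions: L->D, S->L.
Unit pairs (A ⇒* B via units): (L,D), (S,D), (S,L).
S: inherits non-unit rules of {D, L, S} → SD | e | eS | fL | ff.
D: inherits non-unit rules of {D} → e | eS.
L: inherits non-unit rules of {D, L} → e | eS | ff.

S -> e | SD | eS | fL | ff; D -> e | eS; L -> e | eS | ff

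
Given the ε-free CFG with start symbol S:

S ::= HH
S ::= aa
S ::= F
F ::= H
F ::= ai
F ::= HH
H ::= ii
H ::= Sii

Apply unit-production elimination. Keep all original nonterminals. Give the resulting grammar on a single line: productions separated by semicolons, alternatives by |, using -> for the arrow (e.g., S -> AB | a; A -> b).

S -> HH | aa | ai | ii | Sii; F -> HH | ai | ii | Sii; H -> ii | Sii

Unit productions: F->H, S->F.
Unit pairs (A ⇒* B via units): (F,H), (S,F), (S,H).
S: inherits non-unit rules of {F, H, S} → HH | Sii | aa | ai | ii.
F: inherits non-unit rules of {F, H} → HH | Sii | ai | ii.
H: inherits non-unit rules of {H} → Sii | ii.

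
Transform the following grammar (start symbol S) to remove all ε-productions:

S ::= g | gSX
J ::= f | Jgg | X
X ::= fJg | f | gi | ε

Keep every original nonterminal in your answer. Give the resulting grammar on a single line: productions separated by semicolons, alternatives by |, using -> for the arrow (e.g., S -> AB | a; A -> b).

S -> g | gS | gSX; J -> X | f | gg | Jgg; X -> f | fg | gi | fJg

Nullable set: {J, X}.
S -> gSX: X nullable, giving gS | gSX.
J -> Jgg: J nullable, giving Jgg | gg.
J -> X: X nullable, giving X.
Drop X -> ε.
X -> fJg: J nullable, giving fJg | fg.
Unchanged (no nullable symbols): S -> g; J -> f; X -> f; X -> gi.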